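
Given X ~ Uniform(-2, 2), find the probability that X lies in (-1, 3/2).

P(-1 < X < 3/2) = ∫_{-1}^{3/2} f(x) dx
where f(x) = \frac{1}{4}
= \frac{5}{8}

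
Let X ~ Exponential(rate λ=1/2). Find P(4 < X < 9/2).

P(4 < X < 9/2) = ∫_{4}^{9/2} f(x) dx
where f(x) = \frac{e^{- \frac{x}{2}}}{2}
= - \frac{1}{e^{\frac{9}{4}}} + e^{-2}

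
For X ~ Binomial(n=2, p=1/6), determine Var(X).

For X ~ Binomial(n=2, p=1/6):
Var(X) = \frac{5}{18}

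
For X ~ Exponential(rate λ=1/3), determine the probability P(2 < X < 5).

P(2 < X < 5) = ∫_{2}^{5} f(x) dx
where f(x) = \frac{e^{- \frac{x}{3}}}{3}
= - \frac{1 - e}{e^{\frac{5}{3}}}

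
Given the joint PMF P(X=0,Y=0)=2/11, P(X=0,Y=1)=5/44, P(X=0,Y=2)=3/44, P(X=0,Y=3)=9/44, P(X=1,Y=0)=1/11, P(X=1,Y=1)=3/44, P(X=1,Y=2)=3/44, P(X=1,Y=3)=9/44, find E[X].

First find marginal of X:
P(X=0) = 25/44
P(X=1) = 19/44
E[X] = 0 × 25/44 + 1 × 19/44 = 19/44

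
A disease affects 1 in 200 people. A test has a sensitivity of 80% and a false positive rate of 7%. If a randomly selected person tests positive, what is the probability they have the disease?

Let D = the rare event, + = positive/flagged.
P(D) = 1/200
P(+|D) = 80/100 = 4/5
P(+|D') = 7/100
P(+) = P(+|D)P(D) + P(+|D')P(D')
     = \frac{4}{5} × \frac{1}{200} + \frac{7}{100} × \frac{199}{200}
     = \frac{1473}{20000}
P(D|+) = P(+|D)P(D)/P(+) = \frac{80}{1473}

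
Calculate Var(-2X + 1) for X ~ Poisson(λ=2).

For X ~ Poisson(λ=2):
Var(X) = 2
Var(-2X + 1) = (-2)² × Var(X) = 4 × 2 = 8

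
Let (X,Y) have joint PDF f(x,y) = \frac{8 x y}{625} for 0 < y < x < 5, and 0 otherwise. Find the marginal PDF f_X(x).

f_X(x) = ∫_0^x \frac{8 x y}{625} dy = \frac{4 x^{3}}{625}
for 0 < x < 5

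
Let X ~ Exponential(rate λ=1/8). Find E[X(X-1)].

E[X(X-1)] = E[X² - X] = E[X²] - E[X]
E[X] = 8
E[X²] = Var(X) + (E[X])² = 64 + (8)² = 128
E[X(X-1)] = 128 - 8 = 120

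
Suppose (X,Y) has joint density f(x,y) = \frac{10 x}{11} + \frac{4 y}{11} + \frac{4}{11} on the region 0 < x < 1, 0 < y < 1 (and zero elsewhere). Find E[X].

E[X] = ∫_0^1 ∫_0^1 x × f(x,y) dy dx
= ∫_0^1 ∫_0^1 x × (\frac{10 x}{11} + \frac{4 y}{11} + \frac{4}{11}) dy dx
= \frac{19}{33}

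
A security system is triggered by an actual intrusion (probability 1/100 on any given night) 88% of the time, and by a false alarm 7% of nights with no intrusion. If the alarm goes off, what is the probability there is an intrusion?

Let D = the rare event, + = positive/flagged.
P(D) = 1/100
P(+|D) = 88/100 = 22/25
P(+|D') = 7/100
P(+) = P(+|D)P(D) + P(+|D')P(D')
     = \frac{22}{25} × \frac{1}{100} + \frac{7}{100} × \frac{99}{100}
     = \frac{781}{10000}
P(D|+) = P(+|D)P(D)/P(+) = \frac{8}{71}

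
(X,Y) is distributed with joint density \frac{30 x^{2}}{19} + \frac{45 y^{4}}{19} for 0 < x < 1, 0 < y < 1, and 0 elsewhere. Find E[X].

E[X] = ∫_0^1 ∫_0^1 x × f(x,y) dy dx
= ∫_0^1 ∫_0^1 x × (\frac{30 x^{2}}{19} + \frac{45 y^{4}}{19}) dy dx
= \frac{12}{19}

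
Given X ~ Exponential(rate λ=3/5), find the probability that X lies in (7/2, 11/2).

P(7/2 < X < 11/2) = ∫_{7/2}^{11/2} f(x) dx
where f(x) = \frac{3 e^{- \frac{3 x}{5}}}{5}
= - \frac{1 - e^{\frac{6}{5}}}{e^{\frac{33}{10}}}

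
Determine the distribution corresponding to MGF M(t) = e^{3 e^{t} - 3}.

The MGF M(t) = e^{3 e^{t} - 3} is the standard form for the Poisson distribution.
Comparing with the known MGF formula identifies: Poisson(λ=3)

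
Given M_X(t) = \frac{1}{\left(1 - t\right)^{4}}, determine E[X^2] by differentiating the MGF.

To find E[X^2], compute M^(2)(0):
M^(1)(t) = \frac{4}{\left(1 - t\right)^{5}}
M^(2)(t) = \frac{20}{\left(1 - t\right)^{6}}
M^(2)(0) = 20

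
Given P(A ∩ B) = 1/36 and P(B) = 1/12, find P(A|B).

P(A|B) = P(A ∩ B) / P(B)
= (1/36) / (1/12)
= 1/3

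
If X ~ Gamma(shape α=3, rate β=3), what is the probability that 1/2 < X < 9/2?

P(1/2 < X < 9/2) = ∫_{1/2}^{9/2} f(x) dx
where f(x) = \frac{27 x^{2} e^{- 3 x}}{2}
= \frac{-845 + 29 e^{12}}{8 e^{\frac{27}{2}}}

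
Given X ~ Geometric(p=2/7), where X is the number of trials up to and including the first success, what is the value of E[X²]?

Using the identity E[X²] = Var(X) + (E[X])²:
E[X] = \frac{7}{2}
Var(X) = \frac{35}{4}
E[X²] = \frac{35}{4} + (\frac{7}{2})²
= 21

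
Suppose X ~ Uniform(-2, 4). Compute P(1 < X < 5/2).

P(1 < X < 5/2) = ∫_{1}^{5/2} f(x) dx
where f(x) = \frac{1}{6}
= \frac{1}{4}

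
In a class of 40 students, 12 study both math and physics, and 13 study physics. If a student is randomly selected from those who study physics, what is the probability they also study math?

P(A ∩ B) = 12/40 = 3/10
P(B) = 13/40
P(A|B) = P(A ∩ B) / P(B) = (3/10) / (13/40) = 12/13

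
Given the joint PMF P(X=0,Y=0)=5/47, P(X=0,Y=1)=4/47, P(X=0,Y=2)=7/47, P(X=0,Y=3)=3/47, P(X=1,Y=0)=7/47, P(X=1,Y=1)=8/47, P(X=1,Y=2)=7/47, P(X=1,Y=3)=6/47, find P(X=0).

P(X=0) = P(X=0,Y=0) + P(X=0,Y=1) + P(X=0,Y=2) + P(X=0,Y=3)
= 5/47 + 4/47 + 7/47 + 3/47
= 19/47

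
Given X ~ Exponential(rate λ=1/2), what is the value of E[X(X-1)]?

E[X(X-1)] = E[X² - X] = E[X²] - E[X]
E[X] = 2
E[X²] = Var(X) + (E[X])² = 4 + (2)² = 8
E[X(X-1)] = 8 - 2 = 6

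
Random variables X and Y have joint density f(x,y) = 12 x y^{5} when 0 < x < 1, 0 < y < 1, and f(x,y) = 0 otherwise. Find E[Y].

E[Y] = ∫_0^1 ∫_0^1 y × f(x,y) dx dy
= \frac{6}{7}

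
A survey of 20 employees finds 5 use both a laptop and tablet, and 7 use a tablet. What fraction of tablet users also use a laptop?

P(A ∩ B) = 5/20 = 1/4
P(B) = 7/20
P(A|B) = P(A ∩ B) / P(B) = (1/4) / (7/20) = 5/7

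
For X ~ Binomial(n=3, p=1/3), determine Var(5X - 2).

For X ~ Binomial(n=3, p=1/3):
Var(X) = \frac{2}{3}
Var(5X - 2) = (5)² × Var(X) = 25 × \frac{2}{3} = \frac{50}{3}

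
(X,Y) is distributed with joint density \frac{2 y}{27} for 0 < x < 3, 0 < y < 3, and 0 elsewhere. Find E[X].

f_X(x) = ∫_0^3 \frac{2 y}{27} dy = \frac{1}{3}
E[X] = ∫_0^3 x × (\frac{1}{3}) dx = \frac{3}{2}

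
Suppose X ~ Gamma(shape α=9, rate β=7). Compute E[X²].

Using the identity E[X²] = Var(X) + (E[X])²:
E[X] = \frac{9}{7}
Var(X) = \frac{9}{49}
E[X²] = \frac{9}{49} + (\frac{9}{7})²
= \frac{90}{49}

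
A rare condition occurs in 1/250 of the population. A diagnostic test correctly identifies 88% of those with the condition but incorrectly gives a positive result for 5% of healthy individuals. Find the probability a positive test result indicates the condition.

Let D = the rare event, + = positive/flagged.
P(D) = 1/250
P(+|D) = 88/100 = 22/25
P(+|D') = 5/100 = 1/20
P(+) = P(+|D)P(D) + P(+|D')P(D')
     = \frac{22}{25} × \frac{1}{250} + \frac{1}{20} × \frac{249}{250}
     = \frac{1333}{25000}
P(D|+) = P(+|D)P(D)/P(+) = \frac{88}{1333}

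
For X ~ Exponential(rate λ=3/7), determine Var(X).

For X ~ Exponential(rate λ=3/7):
Var(X) = \frac{49}{9}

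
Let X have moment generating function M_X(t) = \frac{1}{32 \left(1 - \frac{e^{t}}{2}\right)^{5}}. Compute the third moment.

To find E[X^3], compute M^(3)(0):
M^(1)(t) = \frac{5 e^{t}}{64 \left(1 - \frac{e^{t}}{2}\right)^{6}}
M^(2)(t) = \frac{5 e^{t}}{64 \left(1 - \frac{e^{t}}{2}\right)^{6}} + \frac{15 e^{2 t}}{64 \left(1 - \frac{e^{t}}{2}\right)^{7}}
M^(3)(t) = \frac{5 e^{t}}{64 \left(1 - \frac{e^{t}}{2}\right)^{6}} + \frac{45 e^{2 t}}{64 \left(1 - \frac{e^{t}}{2}\right)^{7}} + \frac{105 e^{3 t}}{128 \left(1 - \frac{e^{t}}{2}\right)^{8}}
M^(3)(0) = 305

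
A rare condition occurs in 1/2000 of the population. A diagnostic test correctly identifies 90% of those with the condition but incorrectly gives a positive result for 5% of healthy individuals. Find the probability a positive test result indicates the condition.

Let D = the rare event, + = positive/flagged.
P(D) = 1/2000
P(+|D) = 90/100 = 9/10
P(+|D') = 5/100 = 1/20
P(+) = P(+|D)P(D) + P(+|D')P(D')
     = \frac{9}{10} × \frac{1}{2000} + \frac{1}{20} × \frac{1999}{2000}
     = \frac{2017}{40000}
P(D|+) = P(+|D)P(D)/P(+) = \frac{18}{2017}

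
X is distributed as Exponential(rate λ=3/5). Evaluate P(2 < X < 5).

P(2 < X < 5) = ∫_{2}^{5} f(x) dx
where f(x) = \frac{3 e^{- \frac{3 x}{5}}}{5}
= - \frac{1}{e^{3}} + e^{- \frac{6}{5}}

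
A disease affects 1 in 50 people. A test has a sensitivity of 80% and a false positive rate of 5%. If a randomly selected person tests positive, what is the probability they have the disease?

Let D = the rare event, + = positive/flagged.
P(D) = 1/50
P(+|D) = 80/100 = 4/5
P(+|D') = 5/100 = 1/20
P(+) = P(+|D)P(D) + P(+|D')P(D')
     = \frac{4}{5} × \frac{1}{50} + \frac{1}{20} × \frac{49}{50}
     = \frac{13}{200}
P(D|+) = P(+|D)P(D)/P(+) = \frac{16}{65}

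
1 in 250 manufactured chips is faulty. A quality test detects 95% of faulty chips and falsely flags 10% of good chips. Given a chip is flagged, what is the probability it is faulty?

Let D = the rare event, + = positive/flagged.
P(D) = 1/250
P(+|D) = 95/100 = 19/20
P(+|D') = 10/100 = 1/10
P(+) = P(+|D)P(D) + P(+|D')P(D')
     = \frac{19}{20} × \frac{1}{250} + \frac{1}{10} × \frac{249}{250}
     = \frac{517}{5000}
P(D|+) = P(+|D)P(D)/P(+) = \frac{19}{517}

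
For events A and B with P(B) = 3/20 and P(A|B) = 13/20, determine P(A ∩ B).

By definition, P(A|B) = P(A ∩ B) / P(B)
So P(A ∩ B) = P(A|B) × P(B)
= 13/20 × 3/20
= 39/400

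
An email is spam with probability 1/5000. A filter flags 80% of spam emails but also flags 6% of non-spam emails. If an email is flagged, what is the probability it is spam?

Let D = the rare event, + = positive/flagged.
P(D) = 1/5000
P(+|D) = 80/100 = 4/5
P(+|D') = 6/100 = 3/50
P(+) = P(+|D)P(D) + P(+|D')P(D')
     = \frac{4}{5} × \frac{1}{5000} + \frac{3}{50} × \frac{4999}{5000}
     = \frac{15037}{250000}
P(D|+) = P(+|D)P(D)/P(+) = \frac{40}{15037}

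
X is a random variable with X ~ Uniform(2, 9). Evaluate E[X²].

Using the identity E[X²] = Var(X) + (E[X])²:
E[X] = \frac{11}{2}
Var(X) = \frac{49}{12}
E[X²] = \frac{49}{12} + (\frac{11}{2})²
= \frac{103}{3}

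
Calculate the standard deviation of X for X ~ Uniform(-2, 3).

For X ~ Uniform(-2, 3):
Var(X) = \frac{25}{12}
SD(X) = √(Var(X)) = √(\frac{25}{12}) = \frac{5 \sqrt{3}}{6}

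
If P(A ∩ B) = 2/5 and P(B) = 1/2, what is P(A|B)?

P(A|B) = P(A ∩ B) / P(B)
= (2/5) / (1/2)
= 4/5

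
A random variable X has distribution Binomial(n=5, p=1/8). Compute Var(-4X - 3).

For X ~ Binomial(n=5, p=1/8):
Var(X) = \frac{35}{64}
Var(-4X - 3) = (-4)² × Var(X) = 16 × \frac{35}{64} = \frac{35}{4}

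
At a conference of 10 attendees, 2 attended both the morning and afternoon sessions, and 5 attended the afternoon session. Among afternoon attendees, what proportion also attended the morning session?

P(A ∩ B) = 2/10 = 1/5
P(B) = 5/10 = 1/2
P(A|B) = P(A ∩ B) / P(B) = (1/5) / (1/2) = 2/5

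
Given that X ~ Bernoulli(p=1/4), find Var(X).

For X ~ Bernoulli(p=1/4):
Var(X) = \frac{3}{16}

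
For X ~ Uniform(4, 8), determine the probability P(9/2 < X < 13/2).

P(9/2 < X < 13/2) = ∫_{9/2}^{13/2} f(x) dx
where f(x) = \frac{1}{4}
= \frac{1}{2}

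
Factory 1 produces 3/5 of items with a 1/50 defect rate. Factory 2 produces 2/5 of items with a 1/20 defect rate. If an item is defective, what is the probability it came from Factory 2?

Using Bayes' theorem:
P(F1) = 3/5, P(D|F1) = 1/50
P(F2) = 2/5, P(D|F2) = 1/20
P(D) = P(D|F1)P(F1) + P(D|F2)P(F2)
     = \frac{4}{125}
P(F2|D) = P(D|F2)P(F2) / P(D)
= \frac{5}{8}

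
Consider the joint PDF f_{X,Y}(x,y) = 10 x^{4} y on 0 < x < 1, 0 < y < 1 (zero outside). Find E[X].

E[X] = ∫_0^1 ∫_0^1 x × f(x,y) dy dx
= ∫_0^1 ∫_0^1 x × (10 x^{4} y) dy dx
= \frac{5}{6}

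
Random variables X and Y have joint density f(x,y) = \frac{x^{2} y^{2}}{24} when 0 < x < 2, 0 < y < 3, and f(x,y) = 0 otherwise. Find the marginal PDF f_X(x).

f_X(x) = ∫_0^3 f(x,y) dy
= ∫_0^3 \frac{x^{2} y^{2}}{24} dy
= \frac{3 x^{2}}{8} for 0 < x < 2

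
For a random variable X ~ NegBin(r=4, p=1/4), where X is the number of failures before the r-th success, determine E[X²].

Using the identity E[X²] = Var(X) + (E[X])²:
E[X] = 12
Var(X) = 48
E[X²] = 48 + (12)²
= 192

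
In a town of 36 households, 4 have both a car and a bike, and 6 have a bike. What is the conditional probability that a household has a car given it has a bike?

P(A ∩ B) = 4/36 = 1/9
P(B) = 6/36 = 1/6
P(A|B) = P(A ∩ B) / P(B) = (1/9) / (1/6) = 2/3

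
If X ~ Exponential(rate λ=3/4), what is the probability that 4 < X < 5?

P(4 < X < 5) = ∫_{4}^{5} f(x) dx
where f(x) = \frac{3 e^{- \frac{3 x}{4}}}{4}
= - \frac{1}{e^{\frac{15}{4}}} + e^{-3}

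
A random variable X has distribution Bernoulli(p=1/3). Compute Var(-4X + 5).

For X ~ Bernoulli(p=1/3):
Var(X) = \frac{2}{9}
Var(-4X + 5) = (-4)² × Var(X) = 16 × \frac{2}{9} = \frac{32}{9}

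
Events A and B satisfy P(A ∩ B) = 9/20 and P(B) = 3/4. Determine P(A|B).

P(A|B) = P(A ∩ B) / P(B)
= (9/20) / (3/4)
= 3/5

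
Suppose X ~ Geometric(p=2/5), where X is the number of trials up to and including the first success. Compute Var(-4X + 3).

For X ~ Geometric(p=2/5), where X is the number of trials up to and including the first success:
Var(X) = \frac{15}{4}
Var(-4X + 3) = (-4)² × Var(X) = 16 × \frac{15}{4} = 60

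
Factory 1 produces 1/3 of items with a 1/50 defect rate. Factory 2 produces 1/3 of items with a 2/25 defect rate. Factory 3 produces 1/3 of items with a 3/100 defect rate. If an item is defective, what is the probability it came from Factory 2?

Using Bayes' theorem:
P(F1) = 1/3, P(D|F1) = 1/50
P(F2) = 1/3, P(D|F2) = 2/25
P(F3) = 1/3, P(D|F3) = 3/100
P(D) = P(D|F1)P(F1) + P(D|F2)P(F2) + P(D|F3)P(F3)
     = \frac{13}{300}
P(F2|D) = P(D|F2)P(F2) / P(D)
= \frac{8}{13}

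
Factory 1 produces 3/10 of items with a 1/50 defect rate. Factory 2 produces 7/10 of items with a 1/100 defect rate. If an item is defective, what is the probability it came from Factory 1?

Using Bayes' theorem:
P(F1) = 3/10, P(D|F1) = 1/50
P(F2) = 7/10, P(D|F2) = 1/100
P(D) = P(D|F1)P(F1) + P(D|F2)P(F2)
     = \frac{13}{1000}
P(F1|D) = P(D|F1)P(F1) / P(D)
= \frac{6}{13}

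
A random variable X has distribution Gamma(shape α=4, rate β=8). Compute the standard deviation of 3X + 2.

For X ~ Gamma(shape α=4, rate β=8):
Var(X) = \frac{1}{16}
SD(X) = √(Var(X)) = √(\frac{1}{16}) = \frac{1}{4}
SD(3X + 2) = |3| × SD(X) = 3 × \frac{1}{4} = \frac{3}{4}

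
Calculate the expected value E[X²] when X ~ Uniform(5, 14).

Using the identity E[X²] = Var(X) + (E[X])²:
E[X] = \frac{19}{2}
Var(X) = \frac{27}{4}
E[X²] = \frac{27}{4} + (\frac{19}{2})²
= 97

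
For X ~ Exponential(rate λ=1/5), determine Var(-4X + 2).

For X ~ Exponential(rate λ=1/5):
Var(X) = 25
Var(-4X + 2) = (-4)² × Var(X) = 16 × 25 = 400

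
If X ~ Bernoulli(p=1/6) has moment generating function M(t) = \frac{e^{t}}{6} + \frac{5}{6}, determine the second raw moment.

To find E[X^2], compute M^(2)(0):
M^(1)(t) = \frac{e^{t}}{6}
M^(2)(t) = \frac{e^{t}}{6}
M^(2)(0) = \frac{1}{6}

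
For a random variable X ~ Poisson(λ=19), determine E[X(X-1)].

E[X(X-1)] = E[X² - X] = E[X²] - E[X]
E[X] = 19
E[X²] = Var(X) + (E[X])² = 19 + (19)² = 380
E[X(X-1)] = 380 - 19 = 361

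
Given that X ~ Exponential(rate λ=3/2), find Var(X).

For X ~ Exponential(rate λ=3/2):
Var(X) = \frac{4}{9}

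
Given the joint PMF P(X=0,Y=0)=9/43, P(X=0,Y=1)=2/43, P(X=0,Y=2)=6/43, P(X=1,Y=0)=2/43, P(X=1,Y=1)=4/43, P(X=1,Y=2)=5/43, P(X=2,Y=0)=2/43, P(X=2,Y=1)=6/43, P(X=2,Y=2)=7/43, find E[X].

First find marginal of X:
P(X=0) = 17/43
P(X=1) = 11/43
P(X=2) = 15/43
E[X] = 0 × 17/43 + 1 × 11/43 + 2 × 15/43 = 41/43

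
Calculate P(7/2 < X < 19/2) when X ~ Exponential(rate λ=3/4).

P(7/2 < X < 19/2) = ∫_{7/2}^{19/2} f(x) dx
where f(x) = \frac{3 e^{- \frac{3 x}{4}}}{4}
= - \frac{1 - e^{\frac{9}{2}}}{e^{\frac{57}{8}}}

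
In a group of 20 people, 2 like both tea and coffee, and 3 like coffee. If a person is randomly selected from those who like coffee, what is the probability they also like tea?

P(A ∩ B) = 2/20 = 1/10
P(B) = 3/20
P(A|B) = P(A ∩ B) / P(B) = (1/10) / (3/20) = 2/3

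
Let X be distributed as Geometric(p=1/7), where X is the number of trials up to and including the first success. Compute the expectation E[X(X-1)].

E[X(X-1)] = E[X² - X] = E[X²] - E[X]
E[X] = 7
E[X²] = Var(X) + (E[X])² = 42 + (7)² = 91
E[X(X-1)] = 91 - 7 = 84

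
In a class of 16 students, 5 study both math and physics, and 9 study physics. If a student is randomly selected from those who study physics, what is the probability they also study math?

P(A ∩ B) = 5/16
P(B) = 9/16
P(A|B) = P(A ∩ B) / P(B) = (5/16) / (9/16) = 5/9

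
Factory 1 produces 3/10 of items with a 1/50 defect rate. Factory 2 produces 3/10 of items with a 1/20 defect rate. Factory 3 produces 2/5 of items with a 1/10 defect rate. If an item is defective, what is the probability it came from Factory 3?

Using Bayes' theorem:
P(F1) = 3/10, P(D|F1) = 1/50
P(F2) = 3/10, P(D|F2) = 1/20
P(F3) = 2/5, P(D|F3) = 1/10
P(D) = P(D|F1)P(F1) + P(D|F2)P(F2) + P(D|F3)P(F3)
     = \frac{61}{1000}
P(F3|D) = P(D|F3)P(F3) / P(D)
= \frac{40}{61}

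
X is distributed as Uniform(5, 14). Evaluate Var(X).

For X ~ Uniform(5, 14):
Var(X) = \frac{27}{4}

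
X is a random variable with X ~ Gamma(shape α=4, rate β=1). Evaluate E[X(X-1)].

E[X(X-1)] = E[X² - X] = E[X²] - E[X]
E[X] = 4
E[X²] = Var(X) + (E[X])² = 4 + (4)² = 20
E[X(X-1)] = 20 - 4 = 16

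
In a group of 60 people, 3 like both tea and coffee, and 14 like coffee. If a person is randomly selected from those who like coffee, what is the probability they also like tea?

P(A ∩ B) = 3/60 = 1/20
P(B) = 14/60 = 7/30
P(A|B) = P(A ∩ B) / P(B) = (1/20) / (7/30) = 3/14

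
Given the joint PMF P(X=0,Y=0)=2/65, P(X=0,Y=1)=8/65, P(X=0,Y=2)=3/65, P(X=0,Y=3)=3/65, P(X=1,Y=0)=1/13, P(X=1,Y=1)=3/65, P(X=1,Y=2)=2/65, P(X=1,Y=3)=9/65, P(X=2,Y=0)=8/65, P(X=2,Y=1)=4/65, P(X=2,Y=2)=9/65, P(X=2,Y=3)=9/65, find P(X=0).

P(X=0) = P(X=0,Y=0) + P(X=0,Y=1) + P(X=0,Y=2) + P(X=0,Y=3)
= 2/65 + 8/65 + 3/65 + 3/65
= 16/65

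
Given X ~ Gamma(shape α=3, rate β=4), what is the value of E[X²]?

Using the identity E[X²] = Var(X) + (E[X])²:
E[X] = \frac{3}{4}
Var(X) = \frac{3}{16}
E[X²] = \frac{3}{16} + (\frac{3}{4})²
= \frac{3}{4}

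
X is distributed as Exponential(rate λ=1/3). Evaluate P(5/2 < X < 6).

P(5/2 < X < 6) = ∫_{5/2}^{6} f(x) dx
where f(x) = \frac{e^{- \frac{x}{3}}}{3}
= - \frac{1}{e^{2}} + e^{- \frac{5}{6}}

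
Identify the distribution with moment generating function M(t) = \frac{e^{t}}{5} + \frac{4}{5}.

The MGF M(t) = \frac{e^{t}}{5} + \frac{4}{5} is the standard form for the Bernoulli distribution.
Comparing with the known MGF formula identifies: Bernoulli(p=1/5)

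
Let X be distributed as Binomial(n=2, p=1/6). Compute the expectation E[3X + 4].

For X ~ Binomial(n=2, p=1/6):
E[X] = \frac{1}{3}
E[3X + 4] = 3 × E[X] + 4 = 5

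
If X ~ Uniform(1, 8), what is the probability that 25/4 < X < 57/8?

P(25/4 < X < 57/8) = ∫_{25/4}^{57/8} f(x) dx
where f(x) = \frac{1}{7}
= \frac{1}{8}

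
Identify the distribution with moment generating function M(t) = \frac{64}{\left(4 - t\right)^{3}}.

The MGF M(t) = \frac{64}{\left(4 - t\right)^{3}} is the standard form for the Gamma distribution.
Comparing with the known MGF formula identifies: Gamma(shape α=3, rate β=4)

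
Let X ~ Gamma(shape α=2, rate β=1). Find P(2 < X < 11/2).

P(2 < X < 11/2) = ∫_{2}^{11/2} f(x) dx
where f(x) = x e^{- x}
= - \frac{13}{2 e^{\frac{11}{2}}} + \frac{3}{e^{2}}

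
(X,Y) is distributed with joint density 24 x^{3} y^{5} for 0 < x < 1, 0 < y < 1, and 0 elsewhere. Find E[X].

E[X] = ∫_0^1 ∫_0^1 x × f(x,y) dy dx
= ∫_0^1 ∫_0^1 x × (24 x^{3} y^{5}) dy dx
= \frac{4}{5}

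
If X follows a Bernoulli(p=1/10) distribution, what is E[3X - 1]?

For X ~ Bernoulli(p=1/10):
E[X] = \frac{1}{10}
E[3X - 1] = 3 × E[X] - 1 = - \frac{7}{10}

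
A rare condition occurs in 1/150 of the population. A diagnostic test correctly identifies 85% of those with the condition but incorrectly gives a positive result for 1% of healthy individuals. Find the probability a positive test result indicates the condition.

Let D = the rare event, + = positive/flagged.
P(D) = 1/150
P(+|D) = 85/100 = 17/20
P(+|D') = 1/100
P(+) = P(+|D)P(D) + P(+|D')P(D')
     = \frac{17}{20} × \frac{1}{150} + \frac{1}{100} × \frac{149}{150}
     = \frac{39}{2500}
P(D|+) = P(+|D)P(D)/P(+) = \frac{85}{234}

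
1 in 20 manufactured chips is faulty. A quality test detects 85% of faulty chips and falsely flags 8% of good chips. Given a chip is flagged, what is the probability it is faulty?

Let D = the rare event, + = positive/flagged.
P(D) = 1/20
P(+|D) = 85/100 = 17/20
P(+|D') = 8/100 = 2/25
P(+) = P(+|D)P(D) + P(+|D')P(D')
     = \frac{17}{20} × \frac{1}{20} + \frac{2}{25} × \frac{19}{20}
     = \frac{237}{2000}
P(D|+) = P(+|D)P(D)/P(+) = \frac{85}{237}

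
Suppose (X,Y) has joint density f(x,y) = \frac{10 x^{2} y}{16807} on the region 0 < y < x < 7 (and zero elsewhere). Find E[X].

f_X(x) = ∫_0^x \frac{10 x^{2} y}{16807} dy = \frac{5 x^{4}}{16807}
E[X] = ∫_0^7 x × (\frac{5 x^{4}}{16807}) dx = \frac{35}{6}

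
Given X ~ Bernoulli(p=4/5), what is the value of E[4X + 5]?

For X ~ Bernoulli(p=4/5):
E[X] = \frac{4}{5}
E[4X + 5] = 4 × E[X] + 5 = \frac{41}{5}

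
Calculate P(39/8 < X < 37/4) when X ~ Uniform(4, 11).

P(39/8 < X < 37/4) = ∫_{39/8}^{37/4} f(x) dx
where f(x) = \frac{1}{7}
= \frac{5}{8}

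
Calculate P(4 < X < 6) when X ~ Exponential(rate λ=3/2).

P(4 < X < 6) = ∫_{4}^{6} f(x) dx
where f(x) = \frac{3 e^{- \frac{3 x}{2}}}{2}
= - \frac{1 - e^{3}}{e^{9}}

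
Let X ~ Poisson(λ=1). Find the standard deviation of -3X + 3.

For X ~ Poisson(λ=1):
Var(X) = 1
SD(X) = √(Var(X)) = √(1) = 1
SD(-3X + 3) = |-3| × SD(X) = 3 × 1 = 3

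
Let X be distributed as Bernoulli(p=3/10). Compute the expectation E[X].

For X ~ Bernoulli(p=3/10), the expected value is:
E[X] = \frac{3}{10}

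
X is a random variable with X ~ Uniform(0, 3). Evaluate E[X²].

Using the identity E[X²] = Var(X) + (E[X])²:
E[X] = \frac{3}{2}
Var(X) = \frac{3}{4}
E[X²] = \frac{3}{4} + (\frac{3}{2})²
= 3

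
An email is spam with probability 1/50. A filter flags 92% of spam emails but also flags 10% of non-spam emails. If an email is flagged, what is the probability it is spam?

Let D = the rare event, + = positive/flagged.
P(D) = 1/50
P(+|D) = 92/100 = 23/25
P(+|D') = 10/100 = 1/10
P(+) = P(+|D)P(D) + P(+|D')P(D')
     = \frac{23}{25} × \frac{1}{50} + \frac{1}{10} × \frac{49}{50}
     = \frac{291}{2500}
P(D|+) = P(+|D)P(D)/P(+) = \frac{46}{291}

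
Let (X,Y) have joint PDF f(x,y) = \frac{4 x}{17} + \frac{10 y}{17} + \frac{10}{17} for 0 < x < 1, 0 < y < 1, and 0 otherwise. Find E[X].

E[X] = ∫_0^1 ∫_0^1 x × f(x,y) dy dx
= ∫_0^1 ∫_0^1 x × (\frac{4 x}{17} + \frac{10 y}{17} + \frac{10}{17}) dy dx
= \frac{53}{102}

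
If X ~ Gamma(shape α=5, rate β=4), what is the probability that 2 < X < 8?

P(2 < X < 8) = ∫_{2}^{8} f(x) dx
where f(x) = \frac{128 x^{4} e^{- 4 x}}{3}
= \frac{-49697 + 297 e^{24}}{e^{32}}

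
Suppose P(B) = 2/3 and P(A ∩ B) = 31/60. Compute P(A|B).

P(A|B) = P(A ∩ B) / P(B)
= (31/60) / (2/3)
= 31/40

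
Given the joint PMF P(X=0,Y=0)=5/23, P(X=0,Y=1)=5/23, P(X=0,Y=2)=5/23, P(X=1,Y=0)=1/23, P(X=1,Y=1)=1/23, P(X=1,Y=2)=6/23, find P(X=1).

P(X=1) = P(X=1,Y=0) + P(X=1,Y=1) + P(X=1,Y=2)
= 1/23 + 1/23 + 6/23
= 8/23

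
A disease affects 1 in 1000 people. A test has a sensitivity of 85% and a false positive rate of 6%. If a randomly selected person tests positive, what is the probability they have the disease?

Let D = the rare event, + = positive/flagged.
P(D) = 1/1000
P(+|D) = 85/100 = 17/20
P(+|D') = 6/100 = 3/50
P(+) = P(+|D)P(D) + P(+|D')P(D')
     = \frac{17}{20} × \frac{1}{1000} + \frac{3}{50} × \frac{999}{1000}
     = \frac{6079}{100000}
P(D|+) = P(+|D)P(D)/P(+) = \frac{85}{6079}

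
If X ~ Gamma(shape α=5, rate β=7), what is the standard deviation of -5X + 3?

For X ~ Gamma(shape α=5, rate β=7):
Var(X) = \frac{5}{49}
SD(X) = √(Var(X)) = √(\frac{5}{49}) = \frac{\sqrt{5}}{7}
SD(-5X + 3) = |-5| × SD(X) = 5 × \frac{\sqrt{5}}{7} = \frac{5 \sqrt{5}}{7}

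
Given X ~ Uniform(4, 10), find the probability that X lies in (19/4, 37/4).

P(19/4 < X < 37/4) = ∫_{19/4}^{37/4} f(x) dx
where f(x) = \frac{1}{6}
= \frac{3}{4}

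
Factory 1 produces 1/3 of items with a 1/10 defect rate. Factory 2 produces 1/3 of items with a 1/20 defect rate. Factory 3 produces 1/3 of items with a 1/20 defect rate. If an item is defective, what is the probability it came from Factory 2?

Using Bayes' theorem:
P(F1) = 1/3, P(D|F1) = 1/10
P(F2) = 1/3, P(D|F2) = 1/20
P(F3) = 1/3, P(D|F3) = 1/20
P(D) = P(D|F1)P(F1) + P(D|F2)P(F2) + P(D|F3)P(F3)
     = \frac{1}{15}
P(F2|D) = P(D|F2)P(F2) / P(D)
= \frac{1}{4}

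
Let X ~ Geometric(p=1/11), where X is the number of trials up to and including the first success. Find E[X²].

Using the identity E[X²] = Var(X) + (E[X])²:
E[X] = 11
Var(X) = 110
E[X²] = 110 + (11)²
= 231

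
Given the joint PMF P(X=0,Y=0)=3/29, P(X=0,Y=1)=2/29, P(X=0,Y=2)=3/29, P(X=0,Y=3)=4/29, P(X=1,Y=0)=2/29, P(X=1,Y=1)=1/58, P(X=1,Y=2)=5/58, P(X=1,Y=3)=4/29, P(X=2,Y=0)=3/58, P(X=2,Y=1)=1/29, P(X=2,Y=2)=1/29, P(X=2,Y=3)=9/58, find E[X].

First find marginal of X:
P(X=0) = 12/29
P(X=1) = 9/29
P(X=2) = 8/29
E[X] = 0 × 12/29 + 1 × 9/29 + 2 × 8/29 = 25/29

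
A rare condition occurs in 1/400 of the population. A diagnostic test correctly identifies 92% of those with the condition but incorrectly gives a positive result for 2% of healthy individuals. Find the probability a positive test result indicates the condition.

Let D = the rare event, + = positive/flagged.
P(D) = 1/400
P(+|D) = 92/100 = 23/25
P(+|D') = 2/100 = 1/50
P(+) = P(+|D)P(D) + P(+|D')P(D')
     = \frac{23}{25} × \frac{1}{400} + \frac{1}{50} × \frac{399}{400}
     = \frac{89}{4000}
P(D|+) = P(+|D)P(D)/P(+) = \frac{46}{445}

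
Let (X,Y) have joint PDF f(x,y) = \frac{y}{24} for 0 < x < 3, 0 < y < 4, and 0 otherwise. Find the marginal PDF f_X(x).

f_X(x) = ∫_0^4 f(x,y) dy
= ∫_0^4 \frac{y}{24} dy
= \frac{1}{3} for 0 < x < 3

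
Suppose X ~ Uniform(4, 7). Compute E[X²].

Using the identity E[X²] = Var(X) + (E[X])²:
E[X] = \frac{11}{2}
Var(X) = \frac{3}{4}
E[X²] = \frac{3}{4} + (\frac{11}{2})²
= 31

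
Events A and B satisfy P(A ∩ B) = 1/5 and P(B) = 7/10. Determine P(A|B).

P(A|B) = P(A ∩ B) / P(B)
= (1/5) / (7/10)
= 2/7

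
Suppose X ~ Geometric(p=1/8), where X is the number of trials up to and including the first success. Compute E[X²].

Using the identity E[X²] = Var(X) + (E[X])²:
E[X] = 8
Var(X) = 56
E[X²] = 56 + (8)²
= 120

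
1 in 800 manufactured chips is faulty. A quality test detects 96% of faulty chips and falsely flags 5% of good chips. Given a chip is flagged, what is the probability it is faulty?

Let D = the rare event, + = positive/flagged.
P(D) = 1/800
P(+|D) = 96/100 = 24/25
P(+|D') = 5/100 = 1/20
P(+) = P(+|D)P(D) + P(+|D')P(D')
     = \frac{24}{25} × \frac{1}{800} + \frac{1}{20} × \frac{799}{800}
     = \frac{4091}{80000}
P(D|+) = P(+|D)P(D)/P(+) = \frac{96}{4091}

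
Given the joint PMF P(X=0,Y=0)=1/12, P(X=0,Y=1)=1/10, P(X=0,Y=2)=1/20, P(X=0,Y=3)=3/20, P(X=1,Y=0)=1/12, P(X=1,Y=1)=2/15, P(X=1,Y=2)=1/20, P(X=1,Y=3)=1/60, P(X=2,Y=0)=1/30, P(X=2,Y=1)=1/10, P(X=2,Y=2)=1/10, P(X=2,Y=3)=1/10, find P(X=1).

P(X=1) = P(X=1,Y=0) + P(X=1,Y=1) + P(X=1,Y=2) + P(X=1,Y=3)
= 1/12 + 2/15 + 1/20 + 1/60
= 17/60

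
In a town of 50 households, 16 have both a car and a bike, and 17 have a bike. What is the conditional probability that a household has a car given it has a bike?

P(A ∩ B) = 16/50 = 8/25
P(B) = 17/50
P(A|B) = P(A ∩ B) / P(B) = (8/25) / (17/50) = 16/17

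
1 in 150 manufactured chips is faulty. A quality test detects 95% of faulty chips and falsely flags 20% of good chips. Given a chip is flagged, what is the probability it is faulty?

Let D = the rare event, + = positive/flagged.
P(D) = 1/150
P(+|D) = 95/100 = 19/20
P(+|D') = 20/100 = 1/5
P(+) = P(+|D)P(D) + P(+|D')P(D')
     = \frac{19}{20} × \frac{1}{150} + \frac{1}{5} × \frac{149}{150}
     = \frac{41}{200}
P(D|+) = P(+|D)P(D)/P(+) = \frac{19}{615}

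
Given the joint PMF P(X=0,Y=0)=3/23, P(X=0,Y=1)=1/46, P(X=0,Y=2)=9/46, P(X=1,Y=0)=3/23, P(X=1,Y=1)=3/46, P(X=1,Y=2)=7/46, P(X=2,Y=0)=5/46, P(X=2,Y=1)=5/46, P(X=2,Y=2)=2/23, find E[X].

First find marginal of X:
P(X=0) = 8/23
P(X=1) = 8/23
P(X=2) = 7/23
E[X] = 0 × 8/23 + 1 × 8/23 + 2 × 7/23 = 22/23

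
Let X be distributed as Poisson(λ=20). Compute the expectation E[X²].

Using the identity E[X²] = Var(X) + (E[X])²:
E[X] = 20
Var(X) = 20
E[X²] = 20 + (20)²
= 420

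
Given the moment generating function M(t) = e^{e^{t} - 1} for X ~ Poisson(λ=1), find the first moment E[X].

To find E[X], compute M^(1)(0):
M^(1)(t) = e^{t} e^{e^{t} - 1}
M^(1)(0) = 1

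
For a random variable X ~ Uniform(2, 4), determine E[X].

For X ~ Uniform(2, 4), the expected value is:
E[X] = 3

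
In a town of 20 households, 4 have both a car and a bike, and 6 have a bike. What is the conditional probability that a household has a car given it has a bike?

P(A ∩ B) = 4/20 = 1/5
P(B) = 6/20 = 3/10
P(A|B) = P(A ∩ B) / P(B) = (1/5) / (3/10) = 2/3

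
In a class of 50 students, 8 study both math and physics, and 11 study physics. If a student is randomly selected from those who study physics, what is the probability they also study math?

P(A ∩ B) = 8/50 = 4/25
P(B) = 11/50
P(A|B) = P(A ∩ B) / P(B) = (4/25) / (11/50) = 8/11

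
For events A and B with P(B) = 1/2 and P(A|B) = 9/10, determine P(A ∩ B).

By definition, P(A|B) = P(A ∩ B) / P(B)
So P(A ∩ B) = P(A|B) × P(B)
= 9/10 × 1/2
= 9/20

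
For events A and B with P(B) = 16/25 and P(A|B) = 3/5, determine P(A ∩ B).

By definition, P(A|B) = P(A ∩ B) / P(B)
So P(A ∩ B) = P(A|B) × P(B)
= 3/5 × 16/25
= 48/125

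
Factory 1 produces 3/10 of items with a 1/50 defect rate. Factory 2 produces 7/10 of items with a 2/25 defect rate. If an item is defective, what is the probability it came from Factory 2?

Using Bayes' theorem:
P(F1) = 3/10, P(D|F1) = 1/50
P(F2) = 7/10, P(D|F2) = 2/25
P(D) = P(D|F1)P(F1) + P(D|F2)P(F2)
     = \frac{31}{500}
P(F2|D) = P(D|F2)P(F2) / P(D)
= \frac{28}{31}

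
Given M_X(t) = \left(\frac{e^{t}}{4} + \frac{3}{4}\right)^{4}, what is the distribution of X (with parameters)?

The MGF M(t) = \left(\frac{e^{t}}{4} + \frac{3}{4}\right)^{4} is the standard form for the Binomial distribution.
Comparing with the known MGF formula identifies: Binomial(n=4, p=1/4)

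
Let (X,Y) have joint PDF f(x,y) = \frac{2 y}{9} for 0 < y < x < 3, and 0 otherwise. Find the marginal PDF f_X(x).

f_X(x) = ∫_0^x \frac{2 y}{9} dy = \frac{x^{2}}{9}
for 0 < x < 3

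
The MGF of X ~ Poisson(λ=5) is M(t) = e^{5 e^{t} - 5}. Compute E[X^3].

To find E[X^3], compute M^(3)(0):
M^(1)(t) = 5 e^{t} e^{5 e^{t} - 5}
M^(2)(t) = 25 e^{2 t} e^{5 e^{t} - 5} + 5 e^{t} e^{5 e^{t} - 5}
M^(3)(t) = 125 e^{3 t} e^{5 e^{t} - 5} + 75 e^{2 t} e^{5 e^{t} - 5} + 5 e^{t} e^{5 e^{t} - 5}
M^(3)(0) = 205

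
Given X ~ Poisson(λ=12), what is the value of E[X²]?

Using the identity E[X²] = Var(X) + (E[X])²:
E[X] = 12
Var(X) = 12
E[X²] = 12 + (12)²
= 156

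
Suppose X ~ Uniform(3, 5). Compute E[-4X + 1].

For X ~ Uniform(3, 5):
E[X] = 4
E[-4X + 1] = -4 × E[X] + 1 = -15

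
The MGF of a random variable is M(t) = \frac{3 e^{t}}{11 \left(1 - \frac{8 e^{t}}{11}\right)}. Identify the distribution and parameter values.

The MGF M(t) = \frac{3 e^{t}}{11 \left(1 - \frac{8 e^{t}}{11}\right)} is the standard form for the Geometric distribution.
Comparing with the known MGF formula identifies: Geometric(p=3/11), X = trial number of first success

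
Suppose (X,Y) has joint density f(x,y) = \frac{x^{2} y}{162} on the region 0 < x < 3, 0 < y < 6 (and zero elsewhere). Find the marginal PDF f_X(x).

f_X(x) = ∫_0^6 f(x,y) dy
= ∫_0^6 \frac{x^{2} y}{162} dy
= \frac{x^{2}}{9} for 0 < x < 3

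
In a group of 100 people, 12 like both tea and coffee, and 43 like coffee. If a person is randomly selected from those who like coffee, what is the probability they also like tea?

P(A ∩ B) = 12/100 = 3/25
P(B) = 43/100
P(A|B) = P(A ∩ B) / P(B) = (3/25) / (43/100) = 12/43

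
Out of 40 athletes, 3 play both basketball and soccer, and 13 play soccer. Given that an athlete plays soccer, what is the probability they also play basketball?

P(A ∩ B) = 3/40
P(B) = 13/40
P(A|B) = P(A ∩ B) / P(B) = (3/40) / (13/40) = 3/13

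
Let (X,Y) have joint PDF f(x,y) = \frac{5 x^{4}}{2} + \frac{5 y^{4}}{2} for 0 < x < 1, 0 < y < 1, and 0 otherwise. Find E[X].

E[X] = ∫_0^1 ∫_0^1 x × f(x,y) dy dx
= ∫_0^1 ∫_0^1 x × (\frac{5 x^{4}}{2} + \frac{5 y^{4}}{2}) dy dx
= \frac{2}{3}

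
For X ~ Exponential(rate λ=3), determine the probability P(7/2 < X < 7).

P(7/2 < X < 7) = ∫_{7/2}^{7} f(x) dx
where f(x) = 3 e^{- 3 x}
= - \frac{1}{e^{21}} + e^{- \frac{21}{2}}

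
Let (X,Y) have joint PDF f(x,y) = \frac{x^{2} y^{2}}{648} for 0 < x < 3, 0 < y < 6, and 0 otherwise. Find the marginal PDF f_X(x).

f_X(x) = ∫_0^6 f(x,y) dy
= ∫_0^6 \frac{x^{2} y^{2}}{648} dy
= \frac{x^{2}}{9} for 0 < x < 3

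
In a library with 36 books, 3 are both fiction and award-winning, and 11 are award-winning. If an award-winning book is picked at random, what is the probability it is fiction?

P(A ∩ B) = 3/36 = 1/12
P(B) = 11/36
P(A|B) = P(A ∩ B) / P(B) = (1/12) / (11/36) = 3/11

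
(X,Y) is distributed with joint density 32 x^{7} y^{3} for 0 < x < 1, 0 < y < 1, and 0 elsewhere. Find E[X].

E[X] = ∫_0^1 ∫_0^1 x × f(x,y) dy dx
= ∫_0^1 ∫_0^1 x × (32 x^{7} y^{3}) dy dx
= \frac{8}{9}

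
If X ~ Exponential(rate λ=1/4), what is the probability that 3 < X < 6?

P(3 < X < 6) = ∫_{3}^{6} f(x) dx
where f(x) = \frac{e^{- \frac{x}{4}}}{4}
= - \frac{1}{e^{\frac{3}{2}}} + e^{- \frac{3}{4}}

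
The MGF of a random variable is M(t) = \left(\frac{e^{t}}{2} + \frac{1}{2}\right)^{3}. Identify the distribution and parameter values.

The MGF M(t) = \left(\frac{e^{t}}{2} + \frac{1}{2}\right)^{3} is the standard form for the Binomial distribution.
Comparing with the known MGF formula identifies: Binomial(n=3, p=1/2)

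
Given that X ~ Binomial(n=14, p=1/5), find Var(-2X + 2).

For X ~ Binomial(n=14, p=1/5):
Var(X) = \frac{56}{25}
Var(-2X + 2) = (-2)² × Var(X) = 4 × \frac{56}{25} = \frac{224}{25}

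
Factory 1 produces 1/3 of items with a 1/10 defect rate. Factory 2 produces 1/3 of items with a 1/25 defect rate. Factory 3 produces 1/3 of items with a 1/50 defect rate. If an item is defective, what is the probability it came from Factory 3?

Using Bayes' theorem:
P(F1) = 1/3, P(D|F1) = 1/10
P(F2) = 1/3, P(D|F2) = 1/25
P(F3) = 1/3, P(D|F3) = 1/50
P(D) = P(D|F1)P(F1) + P(D|F2)P(F2) + P(D|F3)P(F3)
     = \frac{4}{75}
P(F3|D) = P(D|F3)P(F3) / P(D)
= \frac{1}{8}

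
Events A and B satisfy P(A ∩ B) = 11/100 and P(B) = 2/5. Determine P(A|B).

P(A|B) = P(A ∩ B) / P(B)
= (11/100) / (2/5)
= 11/40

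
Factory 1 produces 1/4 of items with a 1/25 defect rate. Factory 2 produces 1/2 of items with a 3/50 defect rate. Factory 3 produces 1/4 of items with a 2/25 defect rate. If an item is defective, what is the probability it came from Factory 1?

Using Bayes' theorem:
P(F1) = 1/4, P(D|F1) = 1/25
P(F2) = 1/2, P(D|F2) = 3/50
P(F3) = 1/4, P(D|F3) = 2/25
P(D) = P(D|F1)P(F1) + P(D|F2)P(F2) + P(D|F3)P(F3)
     = \frac{3}{50}
P(F1|D) = P(D|F1)P(F1) / P(D)
= \frac{1}{6}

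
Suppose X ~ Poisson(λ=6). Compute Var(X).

For X ~ Poisson(λ=6):
Var(X) = 6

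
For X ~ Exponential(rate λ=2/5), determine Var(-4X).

For X ~ Exponential(rate λ=2/5):
Var(X) = \frac{25}{4}
Var(-4X) = (-4)² × Var(X) = 16 × \frac{25}{4} = 100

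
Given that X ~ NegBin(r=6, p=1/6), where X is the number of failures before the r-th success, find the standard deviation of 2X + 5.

For X ~ NegBin(r=6, p=1/6), where X is the number of failures before the r-th success:
Var(X) = 180
SD(X) = √(Var(X)) = √(180) = 6 \sqrt{5}
SD(2X + 5) = |2| × SD(X) = 2 × 6 \sqrt{5} = 12 \sqrt{5}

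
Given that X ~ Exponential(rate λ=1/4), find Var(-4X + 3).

For X ~ Exponential(rate λ=1/4):
Var(X) = 16
Var(-4X + 3) = (-4)² × Var(X) = 16 × 16 = 256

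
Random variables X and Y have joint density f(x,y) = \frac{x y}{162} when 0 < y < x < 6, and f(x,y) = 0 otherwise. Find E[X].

f_X(x) = ∫_0^x \frac{x y}{162} dy = \frac{x^{3}}{324}
E[X] = ∫_0^6 x × (\frac{x^{3}}{324}) dx = \frac{24}{5}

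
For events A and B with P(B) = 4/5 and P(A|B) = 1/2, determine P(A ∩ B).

By definition, P(A|B) = P(A ∩ B) / P(B)
So P(A ∩ B) = P(A|B) × P(B)
= 1/2 × 4/5
= 2/5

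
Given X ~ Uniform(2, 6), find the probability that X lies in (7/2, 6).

P(7/2 < X < 6) = ∫_{7/2}^{6} f(x) dx
where f(x) = \frac{1}{4}
= \frac{5}{8}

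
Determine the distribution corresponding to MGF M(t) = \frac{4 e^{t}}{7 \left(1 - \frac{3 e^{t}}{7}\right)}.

The MGF M(t) = \frac{4 e^{t}}{7 \left(1 - \frac{3 e^{t}}{7}\right)} is the standard form for the Geometric distribution.
Comparing with the known MGF formula identifies: Geometric(p=4/7), X = trial number of first success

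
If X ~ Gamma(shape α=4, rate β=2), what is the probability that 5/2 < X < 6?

P(5/2 < X < 6) = ∫_{5/2}^{6} f(x) dx
where f(x) = \frac{8 x^{3} e^{- 2 x}}{3}
= \frac{-1119 + 118 e^{7}}{3 e^{12}}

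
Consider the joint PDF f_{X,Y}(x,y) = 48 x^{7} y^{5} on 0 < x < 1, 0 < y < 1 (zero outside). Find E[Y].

E[Y] = ∫_0^1 ∫_0^1 y × f(x,y) dx dy
= \frac{6}{7}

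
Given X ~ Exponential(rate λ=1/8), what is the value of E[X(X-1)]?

E[X(X-1)] = E[X² - X] = E[X²] - E[X]
E[X] = 8
E[X²] = Var(X) + (E[X])² = 64 + (8)² = 128
E[X(X-1)] = 128 - 8 = 120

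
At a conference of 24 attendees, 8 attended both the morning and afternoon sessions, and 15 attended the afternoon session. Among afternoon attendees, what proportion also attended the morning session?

P(A ∩ B) = 8/24 = 1/3
P(B) = 15/24 = 5/8
P(A|B) = P(A ∩ B) / P(B) = (1/3) / (5/8) = 8/15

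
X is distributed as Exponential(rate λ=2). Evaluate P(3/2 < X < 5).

P(3/2 < X < 5) = ∫_{3/2}^{5} f(x) dx
where f(x) = 2 e^{- 2 x}
= - \frac{1 - e^{7}}{e^{10}}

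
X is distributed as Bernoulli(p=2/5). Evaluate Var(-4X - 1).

For X ~ Bernoulli(p=2/5):
Var(X) = \frac{6}{25}
Var(-4X - 1) = (-4)² × Var(X) = 16 × \frac{6}{25} = \frac{96}{25}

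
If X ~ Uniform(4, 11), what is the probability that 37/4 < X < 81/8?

P(37/4 < X < 81/8) = ∫_{37/4}^{81/8} f(x) dx
where f(x) = \frac{1}{7}
= \frac{1}{8}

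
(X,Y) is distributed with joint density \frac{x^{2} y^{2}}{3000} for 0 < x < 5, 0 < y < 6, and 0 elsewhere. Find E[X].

f_X(x) = ∫_0^6 \frac{x^{2} y^{2}}{3000} dy = \frac{3 x^{2}}{125}
E[X] = ∫_0^5 x × (\frac{3 x^{2}}{125}) dx = \frac{15}{4}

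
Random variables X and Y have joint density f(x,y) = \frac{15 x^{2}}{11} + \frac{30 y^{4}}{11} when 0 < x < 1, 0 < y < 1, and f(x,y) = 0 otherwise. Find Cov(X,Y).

E[XY] = ∫∫ xy × f(x,y) dx dy = \frac{35}{88}
E[X] = \frac{27}{44}
E[Y] = \frac{15}{22}
Cov(X,Y) = E[XY] - E[X]E[Y] = - \frac{5}{242}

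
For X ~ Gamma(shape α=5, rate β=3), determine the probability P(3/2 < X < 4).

P(3/2 < X < 4) = ∫_{3/2}^{4} f(x) dx
where f(x) = \frac{81 x^{4} e^{- 3 x}}{8}
= - \frac{1237}{e^{12}} + \frac{6131}{128 e^{\frac{9}{2}}}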